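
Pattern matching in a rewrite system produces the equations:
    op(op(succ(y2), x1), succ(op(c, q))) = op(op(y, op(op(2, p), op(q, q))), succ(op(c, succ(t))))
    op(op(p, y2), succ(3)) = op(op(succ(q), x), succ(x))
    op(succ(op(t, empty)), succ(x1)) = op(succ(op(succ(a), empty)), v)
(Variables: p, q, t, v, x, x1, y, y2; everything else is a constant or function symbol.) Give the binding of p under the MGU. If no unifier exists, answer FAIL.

Decompose op/2: op(succ(y2), x1) = op(y, op(op(2, p), op(q, q))),  succ(op(c, q)) = succ(op(c, succ(t))).
Decompose op/2: succ(y2) = y,  x1 = op(op(2, p), op(q, q)).
Bind y := succ(y2); no other remaining equation mentions y.
Bind x1 := op(op(2, p), op(q, q)); substituting into the one remaining equation that mentions x1 gives: op(succ(op(t, empty)), succ(op(op(2, p), op(q, q)))) = op(succ(op(succ(a), empty)), v).
Decompose succ/1: op(c, q) = op(c, succ(t)).
Decompose op/2: c = c,  q = succ(t).
Delete trivial equation c = c.
Bind q := succ(t); substituting into the remaining equations gives: op(op(p, y2), succ(3)) = op(op(succ(succ(t)), x), succ(x)),  op(succ(op(t, empty)), succ(op(op(2, p), op(succ(t), succ(t))))) = op(succ(op(succ(a), empty)), v). Substituting into the earlier binding gives x1 := op(op(2, p), op(succ(t), succ(t))).
Decompose op/2: op(p, y2) = op(succ(succ(t)), x),  succ(3) = succ(x).
Decompose op/2: p = succ(succ(t)),  y2 = x.
Bind p := succ(succ(t)); substituting into the one remaining equation that mentions p gives: op(succ(op(t, empty)), succ(op(op(2, succ(succ(t))), op(succ(t), succ(t))))) = op(succ(op(succ(a), empty)), v). Substituting into the earlier binding gives x1 := op(op(2, succ(succ(t))), op(succ(t), succ(t))).
Bind y2 := x; no other remaining equation mentions y2. Substituting into the earlier binding gives y := succ(x).
Decompose succ/1: 3 = x.
Bind x := 3; no other remaining equation mentions x. Substituting into the earlier bindings gives y := succ(3), y2 := 3.
Decompose op/2: succ(op(t, empty)) = succ(op(succ(a), empty)),  succ(op(op(2, succ(succ(t))), op(succ(t), succ(t)))) = v.
Decompose succ/1: op(t, empty) = op(succ(a), empty).
Decompose op/2: t = succ(a),  empty = empty.
Bind t := succ(a); substituting into the one remaining equation that mentions t gives: succ(op(op(2, succ(succ(succ(a)))), op(succ(succ(a)), succ(succ(a))))) = v. Substituting into the earlier bindings gives x1 := op(op(2, succ(succ(succ(a)))), op(succ(succ(a)), succ(succ(a)))), q := succ(succ(a)), p := succ(succ(succ(a))).
Delete trivial equation empty = empty.
Bind v := succ(op(op(2, succ(succ(succ(a)))), op(succ(succ(a)), succ(succ(a))))).
MGU = { y := succ(3), x1 := op(op(2, succ(succ(succ(a)))), op(succ(succ(a)), succ(succ(a)))), q := succ(succ(a)), p := succ(succ(succ(a))), y2 := 3, x := 3, t := succ(a), v := succ(op(op(2, succ(succ(succ(a)))), op(succ(succ(a)), succ(succ(a))))) }, so p := succ(succ(succ(a))).

succ(succ(succ(a)))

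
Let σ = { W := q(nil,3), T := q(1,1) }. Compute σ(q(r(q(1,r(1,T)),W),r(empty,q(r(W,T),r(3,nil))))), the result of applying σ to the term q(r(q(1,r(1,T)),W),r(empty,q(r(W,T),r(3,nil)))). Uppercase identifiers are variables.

q(r(q(1,r(1,q(1,1))),q(nil,3)),r(empty,q(r(q(nil,3),q(1,1)),r(3,nil))))

Replace each occurrence of W with q(nil,3).
Replace each occurrence of T with q(1,1).
Result: q(r(q(1,r(1,q(1,1))),q(nil,3)),r(empty,q(r(q(nil,3),q(1,1)),r(3,nil)))).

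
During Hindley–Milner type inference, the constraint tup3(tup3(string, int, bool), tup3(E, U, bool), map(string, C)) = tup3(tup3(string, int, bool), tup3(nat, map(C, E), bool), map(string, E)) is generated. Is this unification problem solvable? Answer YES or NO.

Decompose tup3/3: tup3(string, int, bool) = tup3(string, int, bool),  tup3(E, U, bool) = tup3(nat, map(C, E), bool),  map(string, C) = map(string, E).
Delete trivial equation tup3(string, int, bool) = tup3(string, int, bool).
Decompose tup3/3: E = nat,  U = map(C, E),  bool = bool.
Bind E := nat; substituting into the 2 remaining equations that mention E gives: U = map(C, nat),  map(string, C) = map(string, nat).
Bind U := map(C, nat); no other remaining equation mentions U.
Delete trivial equation bool = bool.
Decompose map/2: string = string,  C = nat.
Delete trivial equation string = string.
Bind C := nat. Substituting into the earlier binding gives U := map(nat, nat).
No equations remain and no clash or occurs-check failure arose, so a unifier exists.

YES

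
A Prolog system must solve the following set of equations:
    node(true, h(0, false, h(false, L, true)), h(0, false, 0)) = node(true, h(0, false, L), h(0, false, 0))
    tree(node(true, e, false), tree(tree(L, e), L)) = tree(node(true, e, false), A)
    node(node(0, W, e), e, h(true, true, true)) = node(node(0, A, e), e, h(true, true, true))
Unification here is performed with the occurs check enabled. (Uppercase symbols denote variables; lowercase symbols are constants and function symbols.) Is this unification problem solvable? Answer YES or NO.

Decompose node/3: true = true,  h(0, false, h(false, L, true)) = h(0, false, L),  h(0, false, 0) = h(0, false, 0).
Delete trivial equation true = true.
Decompose h/3: 0 = 0,  false = false,  h(false, L, true) = L.
Delete trivial equation 0 = 0.
Delete trivial equation false = false.
Occurs check fails: L occurs in h(false, L, true); the equation L = h(false, L, true) has no finite solution.

NO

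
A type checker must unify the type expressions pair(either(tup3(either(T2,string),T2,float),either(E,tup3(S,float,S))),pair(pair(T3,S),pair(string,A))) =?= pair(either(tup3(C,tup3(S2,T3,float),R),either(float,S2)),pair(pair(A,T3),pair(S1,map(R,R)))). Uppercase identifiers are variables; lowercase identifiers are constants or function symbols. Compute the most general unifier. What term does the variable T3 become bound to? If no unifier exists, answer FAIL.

Decompose pair/2: either(tup3(either(T2,string),T2,float),either(E,tup3(S,float,S))) =?= either(tup3(C,tup3(S2,T3,float),R),either(float,S2)),  pair(pair(T3,S),pair(string,A)) =?= pair(pair(A,T3),pair(S1,map(R,R))).
Decompose either/2: tup3(either(T2,string),T2,float) =?= tup3(C,tup3(S2,T3,float),R),  either(E,tup3(S,float,S)) =?= either(float,S2).
Decompose tup3/3: either(T2,string) =?= C,  T2 =?= tup3(S2,T3,float),  float =?= R.
Bind C := either(T2,string); no other remaining equation mentions C.
Bind T2 := tup3(S2,T3,float); no other remaining equation mentions T2. Substituting into the earlier binding gives C := either(tup3(S2,T3,float),string).
Bind R := float; substituting into the one remaining equation that mentions R gives: pair(pair(T3,S),pair(string,A)) =?= pair(pair(A,T3),pair(S1,map(float,float))).
Decompose either/2: E =?= float,  tup3(S,float,S) =?= S2.
Bind E := float; no other remaining equation mentions E.
Bind S2 := tup3(S,float,S); no other remaining equation mentions S2. Substituting into the earlier bindings gives C := either(tup3(tup3(S,float,S),T3,float),string), T2 := tup3(tup3(S,float,S),T3,float).
Decompose pair/2: pair(T3,S) =?= pair(A,T3),  pair(string,A) =?= pair(S1,map(float,float)).
Decompose pair/2: T3 =?= A,  S =?= T3.
Bind T3 := A; substituting into the one remaining equation that mentions T3 gives: S =?= A. Substituting into the earlier bindings gives C := either(tup3(tup3(S,float,S),A,float),string), T2 := tup3(tup3(S,float,S),A,float).
Bind S := A; no other remaining equation mentions S. Substituting into the earlier bindings gives C := either(tup3(tup3(A,float,A),A,float),string), T2 := tup3(tup3(A,float,A),A,float), S2 := tup3(A,float,A).
Decompose pair/2: string =?= S1,  A =?= map(float,float).
Bind S1 := string; no other remaining equation mentions S1.
Bind A := map(float,float). Substituting into the earlier bindings gives C := either(tup3(tup3(map(float,float),float,map(float,float)),map(float,float),float),string), T2 := tup3(tup3(map(float,float),float,map(float,float)),map(float,float),float), S2 := tup3(map(float,float),float,map(float,float)), T3 := map(float,float), S := map(float,float).
MGU = { C ↦ either(tup3(tup3(map(float,float),float,map(float,float)),map(float,float),float),string), T2 ↦ tup3(tup3(map(float,float),float,map(float,float)),map(float,float),float), R ↦ float, E ↦ float, S2 ↦ tup3(map(float,float),float,map(float,float)), T3 ↦ map(float,float), S ↦ map(float,float), S1 ↦ string, A ↦ map(float,float) }, so T3 ↦ map(float,float).

map(float,float)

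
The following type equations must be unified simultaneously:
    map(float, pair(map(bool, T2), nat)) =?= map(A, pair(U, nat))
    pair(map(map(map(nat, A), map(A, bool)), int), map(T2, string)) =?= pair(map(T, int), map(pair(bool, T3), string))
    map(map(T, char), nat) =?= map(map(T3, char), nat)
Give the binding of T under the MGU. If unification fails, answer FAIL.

Decompose map/2: float =?= A,  pair(map(bool, T2), nat) =?= pair(U, nat).
Bind A := float; substituting into the one remaining equation that mentions A gives: pair(map(map(map(nat, float), map(float, bool)), int), map(T2, string)) =?= pair(map(T, int), map(pair(bool, T3), string)).
Decompose pair/2: map(bool, T2) =?= U,  nat =?= nat.
Bind U := map(bool, T2); no other remaining equation mentions U.
Delete trivial equation nat =?= nat.
Decompose pair/2: map(map(map(nat, float), map(float, bool)), int) =?= map(T, int),  map(T2, string) =?= map(pair(bool, T3), string).
Decompose map/2: map(map(nat, float), map(float, bool)) =?= T,  int =?= int.
Bind T := map(map(nat, float), map(float, bool)); substituting into the one remaining equation that mentions T gives: map(map(map(map(nat, float), map(float, bool)), char), nat) =?= map(map(T3, char), nat).
Delete trivial equation int =?= int.
Decompose map/2: T2 =?= pair(bool, T3),  string =?= string.
Bind T2 := pair(bool, T3); no other remaining equation mentions T2. Substituting into the earlier binding gives U := map(bool, pair(bool, T3)).
Delete trivial equation string =?= string.
Decompose map/2: map(map(map(nat, float), map(float, bool)), char) =?= map(T3, char),  nat =?= nat.
Decompose map/2: map(map(nat, float), map(float, bool)) =?= T3,  char =?= char.
Bind T3 := map(map(nat, float), map(float, bool)); no other remaining equation mentions T3. Substituting into the earlier bindings gives U := map(bool, pair(bool, map(map(nat, float), map(float, bool)))), T2 := pair(bool, map(map(nat, float), map(float, bool))).
Delete trivial equation char =?= char.
Delete trivial equation nat =?= nat.
MGU = { A ↦ float, U ↦ map(bool, pair(bool, map(map(nat, float), map(float, bool)))), T ↦ map(map(nat, float), map(float, bool)), T2 ↦ pair(bool, map(map(nat, float), map(float, bool))), T3 ↦ map(map(nat, float), map(float, bool)) }, so T ↦ map(map(nat, float), map(float, bool)).

map(map(nat, float), map(float, bool))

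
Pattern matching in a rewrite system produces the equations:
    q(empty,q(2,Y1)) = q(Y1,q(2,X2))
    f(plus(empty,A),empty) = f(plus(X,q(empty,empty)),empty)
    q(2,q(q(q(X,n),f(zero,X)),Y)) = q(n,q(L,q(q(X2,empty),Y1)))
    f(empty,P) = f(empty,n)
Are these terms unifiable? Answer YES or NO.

Decompose q/2: empty = Y1,  q(2,Y1) = q(2,X2).
Bind Y1 := empty; substituting into the 2 remaining equations that mention Y1 gives: q(2,empty) = q(2,X2),  q(2,q(q(q(X,n),f(zero,X)),Y)) = q(n,q(L,q(q(X2,empty),empty))).
Decompose q/2: 2 = 2,  empty = X2.
Delete trivial equation 2 = 2.
Bind X2 := empty; substituting into the one remaining equation that mentions X2 gives: q(2,q(q(q(X,n),f(zero,X)),Y)) = q(n,q(L,q(q(empty,empty),empty))).
Decompose f/2: plus(empty,A) = plus(X,q(empty,empty)),  empty = empty.
Decompose plus/2: empty = X,  A = q(empty,empty).
Bind X := empty; substituting into the one remaining equation that mentions X gives: q(2,q(q(q(empty,n),f(zero,empty)),Y)) = q(n,q(L,q(q(empty,empty),empty))).
Bind A := q(empty,empty); no other remaining equation mentions A.
Delete trivial equation empty = empty.
Decompose q/2: 2 = n,  q(q(q(empty,n),f(zero,empty)),Y) = q(L,q(q(empty,empty),empty)).
Clash: constants 2 and n differ; no unifier exists.

NO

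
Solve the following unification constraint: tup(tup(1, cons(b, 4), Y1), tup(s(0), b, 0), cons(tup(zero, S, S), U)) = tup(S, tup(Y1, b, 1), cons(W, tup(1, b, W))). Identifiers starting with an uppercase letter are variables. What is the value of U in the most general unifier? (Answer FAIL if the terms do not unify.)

FAIL

Decompose tup/3: tup(1, cons(b, 4), Y1) = S,  tup(s(0), b, 0) = tup(Y1, b, 1),  cons(tup(zero, S, S), U) = cons(W, tup(1, b, W)).
Bind S := tup(1, cons(b, 4), Y1); substituting into the one remaining equation that mentions S gives: cons(tup(zero, tup(1, cons(b, 4), Y1), tup(1, cons(b, 4), Y1)), U) = cons(W, tup(1, b, W)).
Decompose tup/3: s(0) = Y1,  b = b,  0 = 1.
Bind Y1 := s(0); substituting into the one remaining equation that mentions Y1 gives: cons(tup(zero, tup(1, cons(b, 4), s(0)), tup(1, cons(b, 4), s(0))), U) = cons(W, tup(1, b, W)). Substituting into the earlier binding gives S := tup(1, cons(b, 4), s(0)).
Delete trivial equation b = b.
Clash: constants 0 and 1 differ; no unifier exists.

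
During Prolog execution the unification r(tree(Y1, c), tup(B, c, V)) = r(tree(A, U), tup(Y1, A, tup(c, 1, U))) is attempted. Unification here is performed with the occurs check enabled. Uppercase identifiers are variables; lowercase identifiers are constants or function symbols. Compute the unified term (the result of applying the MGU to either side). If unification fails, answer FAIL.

r(tree(c, c), tup(c, c, tup(c, 1, c)))

Decompose r/2: tree(Y1, c) = tree(A, U),  tup(B, c, V) = tup(Y1, A, tup(c, 1, U)).
Decompose tree/2: Y1 = A,  c = U.
Bind Y1 := A; substituting into the one remaining equation that mentions Y1 gives: tup(B, c, V) = tup(A, A, tup(c, 1, U)).
Bind U := c; substituting into the remaining equation gives: tup(B, c, V) = tup(A, A, tup(c, 1, c)).
Decompose tup/3: B = A,  c = A,  V = tup(c, 1, c).
Bind B := A; no other remaining equation mentions B.
Bind A := c; no other remaining equation mentions A. Substituting into the earlier bindings gives Y1 := c, B := c.
Bind V := tup(c, 1, c).
Applying the MGU to either side gives r(tree(c, c), tup(c, c, tup(c, 1, c))).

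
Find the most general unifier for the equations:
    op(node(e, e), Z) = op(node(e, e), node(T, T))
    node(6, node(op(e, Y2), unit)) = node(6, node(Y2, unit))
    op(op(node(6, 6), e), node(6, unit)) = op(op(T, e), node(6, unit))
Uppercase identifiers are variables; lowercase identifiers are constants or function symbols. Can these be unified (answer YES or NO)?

NO

Decompose op/2: node(e, e) = node(e, e),  Z = node(T, T).
Delete trivial equation node(e, e) = node(e, e).
Bind Z := node(T, T); no other remaining equation mentions Z.
Decompose node/2: 6 = 6,  node(op(e, Y2), unit) = node(Y2, unit).
Delete trivial equation 6 = 6.
Decompose node/2: op(e, Y2) = Y2,  unit = unit.
Occurs check fails: Y2 occurs in op(e, Y2); the equation Y2 = op(e, Y2) has no finite solution.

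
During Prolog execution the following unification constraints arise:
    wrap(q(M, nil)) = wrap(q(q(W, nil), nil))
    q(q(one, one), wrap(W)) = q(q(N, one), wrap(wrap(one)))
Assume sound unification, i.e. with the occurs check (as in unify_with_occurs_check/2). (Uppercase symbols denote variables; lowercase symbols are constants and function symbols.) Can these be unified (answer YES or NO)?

Decompose wrap/1: q(M, nil) = q(q(W, nil), nil).
Decompose q/2: M = q(W, nil),  nil = nil.
Bind M := q(W, nil); no other remaining equation mentions M.
Delete trivial equation nil = nil.
Decompose q/2: q(one, one) = q(N, one),  wrap(W) = wrap(wrap(one)).
Decompose q/2: one = N,  one = one.
Bind N := one; no other remaining equation mentions N.
Delete trivial equation one = one.
Decompose wrap/1: W = wrap(one).
Bind W := wrap(one). Substituting into the earlier binding gives M := q(wrap(one), nil).
No equations remain and no clash or occurs-check failure arose, so a unifier exists.

YES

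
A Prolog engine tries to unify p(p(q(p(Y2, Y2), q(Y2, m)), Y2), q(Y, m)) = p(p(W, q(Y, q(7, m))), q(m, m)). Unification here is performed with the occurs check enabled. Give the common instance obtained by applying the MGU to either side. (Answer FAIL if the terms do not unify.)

Decompose p/2: p(q(p(Y2, Y2), q(Y2, m)), Y2) = p(W, q(Y, q(7, m))),  q(Y, m) = q(m, m).
Decompose p/2: q(p(Y2, Y2), q(Y2, m)) = W,  Y2 = q(Y, q(7, m)).
Bind W := q(p(Y2, Y2), q(Y2, m)); no other remaining equation mentions W.
Bind Y2 := q(Y, q(7, m)); no other remaining equation mentions Y2. Substituting into the earlier binding gives W := q(p(q(Y, q(7, m)), q(Y, q(7, m))), q(q(Y, q(7, m)), m)).
Decompose q/2: Y = m,  m = m.
Bind Y := m; no other remaining equation mentions Y. Substituting into the earlier bindings gives W := q(p(q(m, q(7, m)), q(m, q(7, m))), q(q(m, q(7, m)), m)), Y2 := q(m, q(7, m)).
Delete trivial equation m = m.
Applying the MGU to either side gives p(p(q(p(q(m, q(7, m)), q(m, q(7, m))), q(q(m, q(7, m)), m)), q(m, q(7, m))), q(m, m)).

p(p(q(p(q(m, q(7, m)), q(m, q(7, m))), q(q(m, q(7, m)), m)), q(m, q(7, m))), q(m, m))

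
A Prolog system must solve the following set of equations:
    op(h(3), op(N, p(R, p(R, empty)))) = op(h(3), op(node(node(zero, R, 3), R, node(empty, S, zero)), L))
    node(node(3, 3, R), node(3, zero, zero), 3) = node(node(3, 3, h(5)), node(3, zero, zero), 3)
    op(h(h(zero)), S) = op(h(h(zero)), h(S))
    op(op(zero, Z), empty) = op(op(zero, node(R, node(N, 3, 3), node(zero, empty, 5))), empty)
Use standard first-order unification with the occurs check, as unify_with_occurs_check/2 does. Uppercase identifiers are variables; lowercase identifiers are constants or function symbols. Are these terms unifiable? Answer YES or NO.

Decompose op/2: h(3) = h(3),  op(N, p(R, p(R, empty))) = op(node(node(zero, R, 3), R, node(empty, S, zero)), L).
Delete trivial equation h(3) = h(3).
Decompose op/2: N = node(node(zero, R, 3), R, node(empty, S, zero)),  p(R, p(R, empty)) = L.
Bind N := node(node(zero, R, 3), R, node(empty, S, zero)); substituting into the one remaining equation that mentions N gives: op(op(zero, Z), empty) = op(op(zero, node(R, node(node(node(zero, R, 3), R, node(empty, S, zero)), 3, 3), node(zero, empty, 5))), empty).
Bind L := p(R, p(R, empty)); no other remaining equation mentions L.
Decompose node/3: node(3, 3, R) = node(3, 3, h(5)),  node(3, zero, zero) = node(3, zero, zero),  3 = 3.
Decompose node/3: 3 = 3,  3 = 3,  R = h(5).
Delete trivial equation 3 = 3.
Delete trivial equation 3 = 3.
Bind R := h(5); substituting into the one remaining equation that mentions R gives: op(op(zero, Z), empty) = op(op(zero, node(h(5), node(node(node(zero, h(5), 3), h(5), node(empty, S, zero)), 3, 3), node(zero, empty, 5))), empty). Substituting into the earlier bindings gives N := node(node(zero, h(5), 3), h(5), node(empty, S, zero)), L := p(h(5), p(h(5), empty)).
Delete trivial equation node(3, zero, zero) = node(3, zero, zero).
Delete trivial equation 3 = 3.
Decompose op/2: h(h(zero)) = h(h(zero)),  S = h(S).
Delete trivial equation h(h(zero)) = h(h(zero)).
Occurs check fails: S occurs in h(S); the equation S = h(S) has no finite solution.

NO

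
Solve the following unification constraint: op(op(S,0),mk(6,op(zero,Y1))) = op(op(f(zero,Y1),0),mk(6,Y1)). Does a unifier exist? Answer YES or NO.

Decompose op/2: op(S,0) = op(f(zero,Y1),0),  mk(6,op(zero,Y1)) = mk(6,Y1).
Decompose op/2: S = f(zero,Y1),  0 = 0.
Bind S := f(zero,Y1); no other remaining equation mentions S.
Delete trivial equation 0 = 0.
Decompose mk/2: 6 = 6,  op(zero,Y1) = Y1.
Delete trivial equation 6 = 6.
Occurs check fails: Y1 occurs in op(zero,Y1); the equation Y1 = op(zero,Y1) has no finite solution.

NO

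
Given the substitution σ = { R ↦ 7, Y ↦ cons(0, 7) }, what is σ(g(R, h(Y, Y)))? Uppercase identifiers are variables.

Replace each occurrence of R with 7.
Replace each occurrence of Y with cons(0, 7).
Result: g(7, h(cons(0, 7), cons(0, 7))).

g(7, h(cons(0, 7), cons(0, 7)))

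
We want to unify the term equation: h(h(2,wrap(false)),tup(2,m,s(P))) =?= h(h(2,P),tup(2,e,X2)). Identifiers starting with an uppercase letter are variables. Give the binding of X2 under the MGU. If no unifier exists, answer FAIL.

FAIL

Decompose h/2: h(2,wrap(false)) =?= h(2,P),  tup(2,m,s(P)) =?= tup(2,e,X2).
Decompose h/2: 2 =?= 2,  wrap(false) =?= P.
Delete trivial equation 2 =?= 2.
Bind P := wrap(false); substituting into the remaining equation gives: tup(2,m,s(wrap(false))) =?= tup(2,e,X2).
Decompose tup/3: 2 =?= 2,  m =?= e,  s(wrap(false)) =?= X2.
Delete trivial equation 2 =?= 2.
Clash: constants m and e differ; no unifier exists.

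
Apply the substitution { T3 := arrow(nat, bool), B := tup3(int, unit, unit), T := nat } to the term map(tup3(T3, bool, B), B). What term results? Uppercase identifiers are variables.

Replace each occurrence of T3 with arrow(nat, bool).
Replace each occurrence of B with tup3(int, unit, unit).
Result: map(tup3(arrow(nat, bool), bool, tup3(int, unit, unit)), tup3(int, unit, unit)).

map(tup3(arrow(nat, bool), bool, tup3(int, unit, unit)), tup3(int, unit, unit))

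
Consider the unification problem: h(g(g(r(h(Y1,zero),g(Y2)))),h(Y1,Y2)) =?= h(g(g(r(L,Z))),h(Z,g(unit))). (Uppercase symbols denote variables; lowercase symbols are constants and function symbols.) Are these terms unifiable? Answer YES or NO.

Decompose h/2: g(g(r(h(Y1,zero),g(Y2)))) =?= g(g(r(L,Z))),  h(Y1,Y2) =?= h(Z,g(unit)).
Decompose g/1: g(r(h(Y1,zero),g(Y2))) =?= g(r(L,Z)).
Decompose g/1: r(h(Y1,zero),g(Y2)) =?= r(L,Z).
Decompose r/2: h(Y1,zero) =?= L,  g(Y2) =?= Z.
Bind L := h(Y1,zero); no other remaining equation mentions L.
Bind Z := g(Y2); substituting into the remaining equation gives: h(Y1,Y2) =?= h(g(Y2),g(unit)).
Decompose h/2: Y1 =?= g(Y2),  Y2 =?= g(unit).
Bind Y1 := g(Y2); no other remaining equation mentions Y1. Substituting into the earlier binding gives L := h(g(Y2),zero).
Bind Y2 := g(unit). Substituting into the earlier bindings gives L := h(g(g(unit)),zero), Z := g(g(unit)), Y1 := g(g(unit)).
No equations remain and no clash or occurs-check failure arose, so a unifier exists.

YES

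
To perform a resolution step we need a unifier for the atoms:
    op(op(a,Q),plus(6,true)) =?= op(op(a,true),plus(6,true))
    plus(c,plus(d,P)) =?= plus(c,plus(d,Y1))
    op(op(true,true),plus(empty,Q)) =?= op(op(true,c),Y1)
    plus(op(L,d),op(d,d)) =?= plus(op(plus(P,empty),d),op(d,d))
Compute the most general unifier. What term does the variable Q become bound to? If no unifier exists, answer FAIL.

FAIL

Decompose op/2: op(a,Q) =?= op(a,true),  plus(6,true) =?= plus(6,true).
Decompose op/2: a =?= a,  Q =?= true.
Delete trivial equation a =?= a.
Bind Q := true; substituting into the one remaining equation that mentions Q gives: op(op(true,true),plus(empty,true)) =?= op(op(true,c),Y1).
Delete trivial equation plus(6,true) =?= plus(6,true).
Decompose plus/2: c =?= c,  plus(d,P) =?= plus(d,Y1).
Delete trivial equation c =?= c.
Decompose plus/2: d =?= d,  P =?= Y1.
Delete trivial equation d =?= d.
Bind P := Y1; substituting into the one remaining equation that mentions P gives: plus(op(L,d),op(d,d)) =?= plus(op(plus(Y1,empty),d),op(d,d)).
Decompose op/2: op(true,true) =?= op(true,c),  plus(empty,true) =?= Y1.
Decompose op/2: true =?= true,  true =?= c.
Delete trivial equation true =?= true.
Clash: constants true and c differ; no unifier exists.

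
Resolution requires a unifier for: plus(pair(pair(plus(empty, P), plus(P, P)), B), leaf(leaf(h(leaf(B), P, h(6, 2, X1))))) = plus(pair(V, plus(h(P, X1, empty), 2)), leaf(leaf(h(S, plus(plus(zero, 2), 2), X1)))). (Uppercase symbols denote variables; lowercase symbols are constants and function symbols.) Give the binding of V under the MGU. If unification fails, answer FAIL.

Decompose plus/2: pair(pair(plus(empty, P), plus(P, P)), B) = pair(V, plus(h(P, X1, empty), 2)),  leaf(leaf(h(leaf(B), P, h(6, 2, X1)))) = leaf(leaf(h(S, plus(plus(zero, 2), 2), X1))).
Decompose pair/2: pair(plus(empty, P), plus(P, P)) = V,  B = plus(h(P, X1, empty), 2).
Bind V := pair(plus(empty, P), plus(P, P)); no other remaining equation mentions V.
Bind B := plus(h(P, X1, empty), 2); substituting into the remaining equation gives: leaf(leaf(h(leaf(plus(h(P, X1, empty), 2)), P, h(6, 2, X1)))) = leaf(leaf(h(S, plus(plus(zero, 2), 2), X1))).
Decompose leaf/1: leaf(h(leaf(plus(h(P, X1, empty), 2)), P, h(6, 2, X1))) = leaf(h(S, plus(plus(zero, 2), 2), X1)).
Decompose leaf/1: h(leaf(plus(h(P, X1, empty), 2)), P, h(6, 2, X1)) = h(S, plus(plus(zero, 2), 2), X1).
Decompose h/3: leaf(plus(h(P, X1, empty), 2)) = S,  P = plus(plus(zero, 2), 2),  h(6, 2, X1) = X1.
Bind S := leaf(plus(h(P, X1, empty), 2)); no other remaining equation mentions S.
Bind P := plus(plus(zero, 2), 2); no other remaining equation mentions P. Substituting into the earlier bindings gives V := pair(plus(empty, plus(plus(zero, 2), 2)), plus(plus(plus(zero, 2), 2), plus(plus(zero, 2), 2))), B := plus(h(plus(plus(zero, 2), 2), X1, empty), 2), S := leaf(plus(h(plus(plus(zero, 2), 2), X1, empty), 2)).
Occurs check fails: X1 occurs in h(6, 2, X1); the equation X1 = h(6, 2, X1) has no finite solution.

FAIL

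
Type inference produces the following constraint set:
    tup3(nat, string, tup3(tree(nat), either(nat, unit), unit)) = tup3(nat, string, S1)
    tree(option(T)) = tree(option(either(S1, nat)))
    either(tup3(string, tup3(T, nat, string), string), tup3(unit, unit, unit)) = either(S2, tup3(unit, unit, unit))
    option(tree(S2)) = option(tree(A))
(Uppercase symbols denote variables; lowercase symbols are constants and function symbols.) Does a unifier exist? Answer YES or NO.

YES

Decompose tup3/3: nat = nat,  string = string,  tup3(tree(nat), either(nat, unit), unit) = S1.
Delete trivial equation nat = nat.
Delete trivial equation string = string.
Bind S1 := tup3(tree(nat), either(nat, unit), unit); substituting into the one remaining equation that mentions S1 gives: tree(option(T)) = tree(option(either(tup3(tree(nat), either(nat, unit), unit), nat))).
Decompose tree/1: option(T) = option(either(tup3(tree(nat), either(nat, unit), unit), nat)).
Decompose option/1: T = either(tup3(tree(nat), either(nat, unit), unit), nat).
Bind T := either(tup3(tree(nat), either(nat, unit), unit), nat); substituting into the one remaining equation that mentions T gives: either(tup3(string, tup3(either(tup3(tree(nat), either(nat, unit), unit), nat), nat, string), string), tup3(unit, unit, unit)) = either(S2, tup3(unit, unit, unit)).
Decompose either/2: tup3(string, tup3(either(tup3(tree(nat), either(nat, unit), unit), nat), nat, string), string) = S2,  tup3(unit, unit, unit) = tup3(unit, unit, unit).
Bind S2 := tup3(string, tup3(either(tup3(tree(nat), either(nat, unit), unit), nat), nat, string), string); substituting into the one remaining equation that mentions S2 gives: option(tree(tup3(string, tup3(either(tup3(tree(nat), either(nat, unit), unit), nat), nat, string), string))) = option(tree(A)).
Delete trivial equation tup3(unit, unit, unit) = tup3(unit, unit, unit).
Decompose option/1: tree(tup3(string, tup3(either(tup3(tree(nat), either(nat, unit), unit), nat), nat, string), string)) = tree(A).
Decompose tree/1: tup3(string, tup3(either(tup3(tree(nat), either(nat, unit), unit), nat), nat, string), string) = A.
Bind A := tup3(string, tup3(either(tup3(tree(nat), either(nat, unit), unit), nat), nat, string), string).
No equations remain and no clash or occurs-check failure arose, so a unifier exists.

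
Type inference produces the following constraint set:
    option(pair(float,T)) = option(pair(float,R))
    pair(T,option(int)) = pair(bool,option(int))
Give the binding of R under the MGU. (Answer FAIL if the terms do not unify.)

Decompose option/1: pair(float,T) = pair(float,R).
Decompose pair/2: float = float,  T = R.
Delete trivial equation float = float.
Bind T := R; substituting into the remaining equation gives: pair(R,option(int)) = pair(bool,option(int)).
Decompose pair/2: R = bool,  option(int) = option(int).
Bind R := bool; no other remaining equation mentions R. Substituting into the earlier binding gives T := bool.
Delete trivial equation option(int) = option(int).
MGU = { T := bool, R := bool }, so R := bool.

bool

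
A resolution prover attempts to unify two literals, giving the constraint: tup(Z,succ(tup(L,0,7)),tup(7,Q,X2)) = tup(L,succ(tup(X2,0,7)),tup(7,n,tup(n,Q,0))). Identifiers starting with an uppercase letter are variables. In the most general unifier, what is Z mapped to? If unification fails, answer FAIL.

tup(n,n,0)

Decompose tup/3: Z = L,  succ(tup(L,0,7)) = succ(tup(X2,0,7)),  tup(7,Q,X2) = tup(7,n,tup(n,Q,0)).
Bind Z := L; no other remaining equation mentions Z.
Decompose succ/1: tup(L,0,7) = tup(X2,0,7).
Decompose tup/3: L = X2,  0 = 0,  7 = 7.
Bind L := X2; no other remaining equation mentions L. Substituting into the earlier binding gives Z := X2.
Delete trivial equation 0 = 0.
Delete trivial equation 7 = 7.
Decompose tup/3: 7 = 7,  Q = n,  X2 = tup(n,Q,0).
Delete trivial equation 7 = 7.
Bind Q := n; substituting into the remaining equation gives: X2 = tup(n,n,0).
Bind X2 := tup(n,n,0). Substituting into the earlier bindings gives Z := tup(n,n,0), L := tup(n,n,0).
MGU = { Z := tup(n,n,0), L := tup(n,n,0), Q := n, X2 := tup(n,n,0) }, so Z := tup(n,n,0).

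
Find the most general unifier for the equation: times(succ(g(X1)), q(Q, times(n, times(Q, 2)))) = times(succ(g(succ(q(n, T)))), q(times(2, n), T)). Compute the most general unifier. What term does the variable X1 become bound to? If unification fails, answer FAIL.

succ(q(n, times(n, times(times(2, n), 2))))

Decompose times/2: succ(g(X1)) = succ(g(succ(q(n, T)))),  q(Q, times(n, times(Q, 2))) = q(times(2, n), T).
Decompose succ/1: g(X1) = g(succ(q(n, T))).
Decompose g/1: X1 = succ(q(n, T)).
Bind X1 := succ(q(n, T)); no other remaining equation mentions X1.
Decompose q/2: Q = times(2, n),  times(n, times(Q, 2)) = T.
Bind Q := times(2, n); substituting into the remaining equation gives: times(n, times(times(2, n), 2)) = T.
Bind T := times(n, times(times(2, n), 2)). Substituting into the earlier binding gives X1 := succ(q(n, times(n, times(times(2, n), 2)))).
MGU = { X1 ↦ succ(q(n, times(n, times(times(2, n), 2)))), Q ↦ times(2, n), T ↦ times(n, times(times(2, n), 2)) }, so X1 ↦ succ(q(n, times(n, times(times(2, n), 2)))).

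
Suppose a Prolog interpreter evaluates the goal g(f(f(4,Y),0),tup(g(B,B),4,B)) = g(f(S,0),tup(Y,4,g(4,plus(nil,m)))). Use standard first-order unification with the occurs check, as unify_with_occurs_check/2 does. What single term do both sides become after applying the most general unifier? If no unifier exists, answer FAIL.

Decompose g/2: f(f(4,Y),0) = f(S,0),  tup(g(B,B),4,B) = tup(Y,4,g(4,plus(nil,m))).
Decompose f/2: f(4,Y) = S,  0 = 0.
Bind S := f(4,Y); no other remaining equation mentions S.
Delete trivial equation 0 = 0.
Decompose tup/3: g(B,B) = Y,  4 = 4,  B = g(4,plus(nil,m)).
Bind Y := g(B,B); no other remaining equation mentions Y. Substituting into the earlier binding gives S := f(4,g(B,B)).
Delete trivial equation 4 = 4.
Bind B := g(4,plus(nil,m)). Substituting into the earlier bindings gives S := f(4,g(g(4,plus(nil,m)),g(4,plus(nil,m)))), Y := g(g(4,plus(nil,m)),g(4,plus(nil,m))).
Applying the MGU to either side gives g(f(f(4,g(g(4,plus(nil,m)),g(4,plus(nil,m)))),0),tup(g(g(4,plus(nil,m)),g(4,plus(nil,m))),4,g(4,plus(nil,m)))).

g(f(f(4,g(g(4,plus(nil,m)),g(4,plus(nil,m)))),0),tup(g(g(4,plus(nil,m)),g(4,plus(nil,m))),4,g(4,plus(nil,m))))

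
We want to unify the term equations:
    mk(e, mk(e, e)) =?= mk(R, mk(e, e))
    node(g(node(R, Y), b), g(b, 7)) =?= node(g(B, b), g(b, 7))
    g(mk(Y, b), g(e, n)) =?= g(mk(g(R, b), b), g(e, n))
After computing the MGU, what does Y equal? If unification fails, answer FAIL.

Decompose mk/2: e =?= R,  mk(e, e) =?= mk(e, e).
Bind R := e; substituting into the 2 remaining equations that mention R gives: node(g(node(e, Y), b), g(b, 7)) =?= node(g(B, b), g(b, 7)),  g(mk(Y, b), g(e, n)) =?= g(mk(g(e, b), b), g(e, n)).
Delete trivial equation mk(e, e) =?= mk(e, e).
Decompose node/2: g(node(e, Y), b) =?= g(B, b),  g(b, 7) =?= g(b, 7).
Decompose g/2: node(e, Y) =?= B,  b =?= b.
Bind B := node(e, Y); no other remaining equation mentions B.
Delete trivial equation b =?= b.
Delete trivial equation g(b, 7) =?= g(b, 7).
Decompose g/2: mk(Y, b) =?= mk(g(e, b), b),  g(e, n) =?= g(e, n).
Decompose mk/2: Y =?= g(e, b),  b =?= b.
Bind Y := g(e, b); no other remaining equation mentions Y. Substituting into the earlier binding gives B := node(e, g(e, b)).
Delete trivial equation b =?= b.
Delete trivial equation g(e, n) =?= g(e, n).
MGU = { R := e, B := node(e, g(e, b)), Y := g(e, b) }, so Y := g(e, b).

g(e, b)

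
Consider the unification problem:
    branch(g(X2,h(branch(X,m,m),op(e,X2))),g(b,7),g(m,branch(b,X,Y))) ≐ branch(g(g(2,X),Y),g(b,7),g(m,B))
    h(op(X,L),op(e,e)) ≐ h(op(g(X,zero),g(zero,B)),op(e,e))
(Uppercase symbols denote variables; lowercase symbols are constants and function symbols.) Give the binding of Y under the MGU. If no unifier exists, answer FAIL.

FAIL

Decompose branch/3: g(X2,h(branch(X,m,m),op(e,X2))) ≐ g(g(2,X),Y),  g(b,7) ≐ g(b,7),  g(m,branch(b,X,Y)) ≐ g(m,B).
Decompose g/2: X2 ≐ g(2,X),  h(branch(X,m,m),op(e,X2)) ≐ Y.
Bind X2 := g(2,X); substituting into the one remaining equation that mentions X2 gives: h(branch(X,m,m),op(e,g(2,X))) ≐ Y.
Bind Y := h(branch(X,m,m),op(e,g(2,X))); substituting into the one remaining equation that mentions Y gives: g(m,branch(b,X,h(branch(X,m,m),op(e,g(2,X))))) ≐ g(m,B).
Delete trivial equation g(b,7) ≐ g(b,7).
Decompose g/2: m ≐ m,  branch(b,X,h(branch(X,m,m),op(e,g(2,X)))) ≐ B.
Delete trivial equation m ≐ m.
Bind B := branch(b,X,h(branch(X,m,m),op(e,g(2,X)))); substituting into the remaining equation gives: h(op(X,L),op(e,e)) ≐ h(op(g(X,zero),g(zero,branch(b,X,h(branch(X,m,m),op(e,g(2,X)))))),op(e,e)).
Decompose h/2: op(X,L) ≐ op(g(X,zero),g(zero,branch(b,X,h(branch(X,m,m),op(e,g(2,X)))))),  op(e,e) ≐ op(e,e).
Decompose op/2: X ≐ g(X,zero),  L ≐ g(zero,branch(b,X,h(branch(X,m,m),op(e,g(2,X))))).
Occurs check fails: X occurs in g(X,zero); the equation X ≐ g(X,zero) has no finite solution.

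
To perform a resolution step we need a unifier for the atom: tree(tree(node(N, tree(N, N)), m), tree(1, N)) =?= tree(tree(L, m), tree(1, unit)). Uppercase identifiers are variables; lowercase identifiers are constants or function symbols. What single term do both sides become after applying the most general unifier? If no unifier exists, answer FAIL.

Decompose tree/2: tree(node(N, tree(N, N)), m) =?= tree(L, m),  tree(1, N) =?= tree(1, unit).
Decompose tree/2: node(N, tree(N, N)) =?= L,  m =?= m.
Bind L := node(N, tree(N, N)); no other remaining equation mentions L.
Delete trivial equation m =?= m.
Decompose tree/2: 1 =?= 1,  N =?= unit.
Delete trivial equation 1 =?= 1.
Bind N := unit. Substituting into the earlier binding gives L := node(unit, tree(unit, unit)).
Applying the MGU to either side gives tree(tree(node(unit, tree(unit, unit)), m), tree(1, unit)).

tree(tree(node(unit, tree(unit, unit)), m), tree(1, unit))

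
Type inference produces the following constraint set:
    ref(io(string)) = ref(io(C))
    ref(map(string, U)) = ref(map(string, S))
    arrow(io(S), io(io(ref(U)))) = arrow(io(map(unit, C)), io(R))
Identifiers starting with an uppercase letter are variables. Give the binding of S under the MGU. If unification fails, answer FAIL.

map(unit, string)

Decompose ref/1: io(string) = io(C).
Decompose io/1: string = C.
Bind C := string; substituting into the one remaining equation that mentions C gives: arrow(io(S), io(io(ref(U)))) = arrow(io(map(unit, string)), io(R)).
Decompose ref/1: map(string, U) = map(string, S).
Decompose map/2: string = string,  U = S.
Delete trivial equation string = string.
Bind U := S; substituting into the remaining equation gives: arrow(io(S), io(io(ref(S)))) = arrow(io(map(unit, string)), io(R)).
Decompose arrow/2: io(S) = io(map(unit, string)),  io(io(ref(S))) = io(R).
Decompose io/1: S = map(unit, string).
Bind S := map(unit, string); substituting into the remaining equation gives: io(io(ref(map(unit, string)))) = io(R). Substituting into the earlier binding gives U := map(unit, string).
Decompose io/1: io(ref(map(unit, string))) = R.
Bind R := io(ref(map(unit, string))).
MGU = { C := string, U := map(unit, string), S := map(unit, string), R := io(ref(map(unit, string))) }, so S := map(unit, string).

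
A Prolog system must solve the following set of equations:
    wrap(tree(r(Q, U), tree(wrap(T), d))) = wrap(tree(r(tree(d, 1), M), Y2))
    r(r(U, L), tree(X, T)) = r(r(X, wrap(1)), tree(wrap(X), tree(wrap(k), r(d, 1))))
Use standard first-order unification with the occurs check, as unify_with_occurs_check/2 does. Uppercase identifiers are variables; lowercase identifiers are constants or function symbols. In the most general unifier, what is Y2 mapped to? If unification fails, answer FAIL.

FAIL

Decompose wrap/1: tree(r(Q, U), tree(wrap(T), d)) = tree(r(tree(d, 1), M), Y2).
Decompose tree/2: r(Q, U) = r(tree(d, 1), M),  tree(wrap(T), d) = Y2.
Decompose r/2: Q = tree(d, 1),  U = M.
Bind Q := tree(d, 1); no other remaining equation mentions Q.
Bind U := M; substituting into the one remaining equation that mentions U gives: r(r(M, L), tree(X, T)) = r(r(X, wrap(1)), tree(wrap(X), tree(wrap(k), r(d, 1)))).
Bind Y2 := tree(wrap(T), d); no other remaining equation mentions Y2.
Decompose r/2: r(M, L) = r(X, wrap(1)),  tree(X, T) = tree(wrap(X), tree(wrap(k), r(d, 1))).
Decompose r/2: M = X,  L = wrap(1).
Bind M := X; no other remaining equation mentions M. Substituting into the earlier binding gives U := X.
Bind L := wrap(1); no other remaining equation mentions L.
Decompose tree/2: X = wrap(X),  T = tree(wrap(k), r(d, 1)).
Occurs check fails: X occurs in wrap(X); the equation X = wrap(X) has no finite solution.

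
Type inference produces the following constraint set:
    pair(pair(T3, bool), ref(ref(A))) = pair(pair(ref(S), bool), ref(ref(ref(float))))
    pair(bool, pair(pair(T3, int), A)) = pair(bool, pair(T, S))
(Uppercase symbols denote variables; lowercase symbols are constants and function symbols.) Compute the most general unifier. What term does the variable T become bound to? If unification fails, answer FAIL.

pair(ref(ref(float)), int)

Decompose pair/2: pair(T3, bool) = pair(ref(S), bool),  ref(ref(A)) = ref(ref(ref(float))).
Decompose pair/2: T3 = ref(S),  bool = bool.
Bind T3 := ref(S); substituting into the one remaining equation that mentions T3 gives: pair(bool, pair(pair(ref(S), int), A)) = pair(bool, pair(T, S)).
Delete trivial equation bool = bool.
Decompose ref/1: ref(A) = ref(ref(float)).
Decompose ref/1: A = ref(float).
Bind A := ref(float); substituting into the remaining equation gives: pair(bool, pair(pair(ref(S), int), ref(float))) = pair(bool, pair(T, S)).
Decompose pair/2: bool = bool,  pair(pair(ref(S), int), ref(float)) = pair(T, S).
Delete trivial equation bool = bool.
Decompose pair/2: pair(ref(S), int) = T,  ref(float) = S.
Bind T := pair(ref(S), int); no other remaining equation mentions T.
Bind S := ref(float). Substituting into the earlier bindings gives T3 := ref(ref(float)), T := pair(ref(ref(float)), int).
MGU = { T3 := ref(ref(float)), A := ref(float), T := pair(ref(ref(float)), int), S := ref(float) }, so T := pair(ref(ref(float)), int).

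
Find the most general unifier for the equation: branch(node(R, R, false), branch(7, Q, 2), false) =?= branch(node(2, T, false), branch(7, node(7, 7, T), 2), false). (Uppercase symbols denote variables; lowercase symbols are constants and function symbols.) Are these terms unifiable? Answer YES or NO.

Decompose branch/3: node(R, R, false) =?= node(2, T, false),  branch(7, Q, 2) =?= branch(7, node(7, 7, T), 2),  false =?= false.
Decompose node/3: R =?= 2,  R =?= T,  false =?= false.
Bind R := 2; substituting into the one remaining equation that mentions R gives: 2 =?= T.
Bind T := 2; substituting into the one remaining equation that mentions T gives: branch(7, Q, 2) =?= branch(7, node(7, 7, 2), 2).
Delete trivial equation false =?= false.
Decompose branch/3: 7 =?= 7,  Q =?= node(7, 7, 2),  2 =?= 2.
Delete trivial equation 7 =?= 7.
Bind Q := node(7, 7, 2); no other remaining equation mentions Q.
Delete trivial equation 2 =?= 2.
Delete trivial equation false =?= false.
No equations remain and no clash or occurs-check failure arose, so a unifier exists.

YES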